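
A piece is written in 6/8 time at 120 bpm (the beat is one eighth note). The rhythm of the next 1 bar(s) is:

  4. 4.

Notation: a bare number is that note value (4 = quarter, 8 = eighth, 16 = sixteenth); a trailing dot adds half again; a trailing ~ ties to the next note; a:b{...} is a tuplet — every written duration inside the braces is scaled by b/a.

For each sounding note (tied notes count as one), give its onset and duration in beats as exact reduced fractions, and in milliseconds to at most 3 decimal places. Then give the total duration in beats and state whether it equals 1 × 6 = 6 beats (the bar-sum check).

1) 0.0ms=0b +1500.0ms=3b
2) 1500.0ms=3b +1500.0ms=3b
Σ=6b of 6 (120bpm 6/8) — PASS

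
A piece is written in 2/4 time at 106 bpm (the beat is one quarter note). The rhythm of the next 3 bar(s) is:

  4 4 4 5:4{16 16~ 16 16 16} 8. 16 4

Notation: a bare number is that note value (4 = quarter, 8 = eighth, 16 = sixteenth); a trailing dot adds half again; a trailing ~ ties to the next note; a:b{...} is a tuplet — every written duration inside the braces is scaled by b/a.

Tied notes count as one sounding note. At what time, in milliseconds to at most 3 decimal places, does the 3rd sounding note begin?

note 3 onset = 2b = 1132.075ms

1. 0.0ms @ 0 + 566.038ms (1)
2. 566.038ms @ 1 + 566.038ms (1)
3. 1132.075ms @ 2 + 566.038ms (1)
4. 1698.113ms @ 3 + 113.208ms (1/5)
5. 1811.321ms @ 16/5 + 226.415ms (2/5)
6. 2037.736ms @ 18/5 + 113.208ms (1/5)
7. 2150.943ms @ 19/5 + 113.208ms (1/5)
8. 2264.151ms @ 4 + 424.528ms (3/4)
9. 2688.679ms @ 19/4 + 141.509ms (1/4)
10. 2830.189ms @ 5 + 566.038ms (1)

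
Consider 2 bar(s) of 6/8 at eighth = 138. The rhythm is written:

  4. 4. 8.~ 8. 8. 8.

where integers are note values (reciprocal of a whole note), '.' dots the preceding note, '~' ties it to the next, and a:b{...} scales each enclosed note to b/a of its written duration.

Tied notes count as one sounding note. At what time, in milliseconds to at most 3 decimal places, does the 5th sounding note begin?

1. 0.0ms @ 0 + 1304.348ms (3)
2. 1304.348ms @ 3 + 1304.348ms (3)
3. 2608.696ms @ 6 + 1304.348ms (3)
4. 3913.043ms @ 9 + 652.174ms (3/2)
5. 4565.217ms @ 21/2 + 652.174ms (3/2)

note 5 onset = 21/2b = 4565.217ms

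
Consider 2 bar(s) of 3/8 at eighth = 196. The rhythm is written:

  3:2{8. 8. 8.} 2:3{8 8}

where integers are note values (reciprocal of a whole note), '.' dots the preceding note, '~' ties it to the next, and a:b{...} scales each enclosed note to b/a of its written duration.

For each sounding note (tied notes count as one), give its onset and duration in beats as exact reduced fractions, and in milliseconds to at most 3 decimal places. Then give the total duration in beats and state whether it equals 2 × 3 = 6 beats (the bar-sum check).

1) 0.0ms=0b +306.122ms=1b
2) 306.122ms=1b +306.122ms=1b
3) 612.245ms=2b +306.122ms=1b
4) 918.367ms=3b +459.184ms=3/2b
5) 1377.551ms=9/2b +459.184ms=3/2b
Σ=6b of 6 (196bpm 3/8) — PASS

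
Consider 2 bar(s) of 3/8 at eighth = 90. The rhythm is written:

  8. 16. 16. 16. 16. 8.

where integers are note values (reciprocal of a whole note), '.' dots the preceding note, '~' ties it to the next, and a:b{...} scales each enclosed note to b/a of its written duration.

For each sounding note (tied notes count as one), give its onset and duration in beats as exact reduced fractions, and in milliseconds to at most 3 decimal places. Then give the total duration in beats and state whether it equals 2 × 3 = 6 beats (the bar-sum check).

1) 0.0ms=0b +1000.0ms=3/2b
2) 1000.0ms=3/2b +500.0ms=3/4b
3) 1500.0ms=9/4b +500.0ms=3/4b
4) 2000.0ms=3b +500.0ms=3/4b
5) 2500.0ms=15/4b +500.0ms=3/4b
6) 3000.0ms=9/2b +1000.0ms=3/2b
Σ=6b of 6 (90bpm 3/8) — PASS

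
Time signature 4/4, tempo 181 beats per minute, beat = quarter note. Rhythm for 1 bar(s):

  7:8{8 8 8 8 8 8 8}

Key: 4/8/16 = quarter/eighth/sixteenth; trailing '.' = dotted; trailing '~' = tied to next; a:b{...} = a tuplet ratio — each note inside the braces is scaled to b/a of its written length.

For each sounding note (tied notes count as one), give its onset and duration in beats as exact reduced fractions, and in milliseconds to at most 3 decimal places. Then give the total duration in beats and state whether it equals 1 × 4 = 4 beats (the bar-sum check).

1) 0.0ms=0b +189.424ms=4/7b
2) 189.424ms=4/7b +189.424ms=4/7b
3) 378.848ms=8/7b +189.424ms=4/7b
4) 568.272ms=12/7b +189.424ms=4/7b
5) 757.695ms=16/7b +189.424ms=4/7b
6) 947.119ms=20/7b +189.424ms=4/7b
7) 1136.543ms=24/7b +189.424ms=4/7b
Σ=4b of 4 (181bpm 4/4) — PASS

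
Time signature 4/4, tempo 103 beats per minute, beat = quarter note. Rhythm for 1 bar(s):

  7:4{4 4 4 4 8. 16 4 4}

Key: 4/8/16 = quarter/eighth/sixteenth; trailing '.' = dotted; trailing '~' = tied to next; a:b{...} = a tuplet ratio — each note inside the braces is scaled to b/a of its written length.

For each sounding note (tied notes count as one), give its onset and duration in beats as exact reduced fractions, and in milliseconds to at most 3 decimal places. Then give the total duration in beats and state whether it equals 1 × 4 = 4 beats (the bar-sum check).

1) 0.0ms=0b +332.871ms=4/7b
2) 332.871ms=4/7b +332.871ms=4/7b
3) 665.742ms=8/7b +332.871ms=4/7b
4) 998.613ms=12/7b +332.871ms=4/7b
5) 1331.484ms=16/7b +249.653ms=3/7b
6) 1581.137ms=19/7b +83.218ms=1/7b
7) 1664.355ms=20/7b +332.871ms=4/7b
8) 1997.226ms=24/7b +332.871ms=4/7b
Σ=4b of 4 (103bpm 4/4) — PASS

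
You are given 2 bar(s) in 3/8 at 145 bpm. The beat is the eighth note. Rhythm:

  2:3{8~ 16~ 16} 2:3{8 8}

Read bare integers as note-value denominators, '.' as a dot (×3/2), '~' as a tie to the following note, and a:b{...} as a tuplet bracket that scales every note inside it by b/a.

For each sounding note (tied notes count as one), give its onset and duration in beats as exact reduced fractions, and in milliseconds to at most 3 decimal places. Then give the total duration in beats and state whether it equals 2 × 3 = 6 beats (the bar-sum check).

1) 0.0ms=0b +1241.379ms=3b
2) 1241.379ms=3b +620.69ms=3/2b
3) 1862.069ms=9/2b +620.69ms=3/2b
Σ=6b of 6 (145bpm 3/8) — PASS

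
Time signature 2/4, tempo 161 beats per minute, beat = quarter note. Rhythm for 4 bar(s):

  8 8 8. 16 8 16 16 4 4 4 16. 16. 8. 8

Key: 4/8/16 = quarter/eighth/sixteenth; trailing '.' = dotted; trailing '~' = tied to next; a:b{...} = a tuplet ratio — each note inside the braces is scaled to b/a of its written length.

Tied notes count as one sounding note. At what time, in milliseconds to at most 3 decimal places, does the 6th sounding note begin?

1. 0.0ms @ 0 + 186.335ms (1/2)
2. 186.335ms @ 1/2 + 186.335ms (1/2)
3. 372.671ms @ 1 + 279.503ms (3/4)
4. 652.174ms @ 7/4 + 93.168ms (1/4)
5. 745.342ms @ 2 + 186.335ms (1/2)
6. 931.677ms @ 5/2 + 93.168ms (1/4)
7. 1024.845ms @ 11/4 + 93.168ms (1/4)
8. 1118.012ms @ 3 + 372.671ms (1)
9. 1490.683ms @ 4 + 372.671ms (1)
10. 1863.354ms @ 5 + 372.671ms (1)
11. 2236.025ms @ 6 + 139.752ms (3/8)
12. 2375.776ms @ 51/8 + 139.752ms (3/8)
13. 2515.528ms @ 27/4 + 279.503ms (3/4)
14. 2795.031ms @ 15/2 + 186.335ms (1/2)

note 6 onset = 5/2b = 931.677ms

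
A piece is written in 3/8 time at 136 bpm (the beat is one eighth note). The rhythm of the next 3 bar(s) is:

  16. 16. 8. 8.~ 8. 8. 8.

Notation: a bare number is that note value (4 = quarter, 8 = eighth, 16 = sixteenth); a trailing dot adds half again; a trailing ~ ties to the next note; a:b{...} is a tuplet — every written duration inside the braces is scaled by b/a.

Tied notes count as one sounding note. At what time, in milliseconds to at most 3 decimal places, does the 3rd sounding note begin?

note 3 onset = 3/2b = 661.765ms

1. 0.0ms @ 0 + 330.882ms (3/4)
2. 330.882ms @ 3/4 + 330.882ms (3/4)
3. 661.765ms @ 3/2 + 661.765ms (3/2)
4. 1323.529ms @ 3 + 1323.529ms (3)
5. 2647.059ms @ 6 + 661.765ms (3/2)
6. 3308.824ms @ 15/2 + 661.765ms (3/2)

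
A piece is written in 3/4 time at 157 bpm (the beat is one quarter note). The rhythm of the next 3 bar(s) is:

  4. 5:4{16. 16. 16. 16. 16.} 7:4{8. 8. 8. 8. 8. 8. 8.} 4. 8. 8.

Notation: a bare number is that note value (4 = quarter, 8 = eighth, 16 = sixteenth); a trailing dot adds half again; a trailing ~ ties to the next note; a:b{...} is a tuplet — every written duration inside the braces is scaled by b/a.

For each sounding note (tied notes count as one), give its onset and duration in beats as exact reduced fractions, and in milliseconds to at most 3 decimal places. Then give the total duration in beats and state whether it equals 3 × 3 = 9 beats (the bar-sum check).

1) 0.0ms=0b +573.248ms=3/2b
2) 573.248ms=3/2b +114.65ms=3/10b
3) 687.898ms=9/5b +114.65ms=3/10b
4) 802.548ms=21/10b +114.65ms=3/10b
5) 917.197ms=12/5b +114.65ms=3/10b
6) 1031.847ms=27/10b +114.65ms=3/10b
7) 1146.497ms=3b +163.785ms=3/7b
8) 1310.282ms=24/7b +163.785ms=3/7b
9) 1474.067ms=27/7b +163.785ms=3/7b
10) 1637.853ms=30/7b +163.785ms=3/7b
11) 1801.638ms=33/7b +163.785ms=3/7b
12) 1965.423ms=36/7b +163.785ms=3/7b
13) 2129.208ms=39/7b +163.785ms=3/7b
14) 2292.994ms=6b +573.248ms=3/2b
15) 2866.242ms=15/2b +286.624ms=3/4b
16) 3152.866ms=33/4b +286.624ms=3/4b
Σ=9b of 9 (157bpm 3/4) — PASS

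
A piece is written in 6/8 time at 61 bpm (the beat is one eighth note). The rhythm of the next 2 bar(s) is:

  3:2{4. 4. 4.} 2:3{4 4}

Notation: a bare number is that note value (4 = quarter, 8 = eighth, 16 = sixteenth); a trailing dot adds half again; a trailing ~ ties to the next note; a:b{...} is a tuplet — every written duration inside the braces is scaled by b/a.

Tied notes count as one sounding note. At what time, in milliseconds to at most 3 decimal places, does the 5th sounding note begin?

1. 0.0ms @ 0 + 1967.213ms (2)
2. 1967.213ms @ 2 + 1967.213ms (2)
3. 3934.426ms @ 4 + 1967.213ms (2)
4. 5901.639ms @ 6 + 2950.82ms (3)
5. 8852.459ms @ 9 + 2950.82ms (3)

note 5 onset = 9b = 8852.459ms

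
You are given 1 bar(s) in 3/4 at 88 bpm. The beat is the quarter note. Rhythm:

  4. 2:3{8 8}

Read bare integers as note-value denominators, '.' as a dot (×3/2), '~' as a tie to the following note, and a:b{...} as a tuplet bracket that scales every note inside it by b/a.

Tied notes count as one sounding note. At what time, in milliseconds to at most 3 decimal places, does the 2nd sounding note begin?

1. 0.0ms @ 0 + 1022.727ms (3/2)
2. 1022.727ms @ 3/2 + 511.364ms (3/4)
3. 1534.091ms @ 9/4 + 511.364ms (3/4)

note 2 onset = 3/2b = 1022.727ms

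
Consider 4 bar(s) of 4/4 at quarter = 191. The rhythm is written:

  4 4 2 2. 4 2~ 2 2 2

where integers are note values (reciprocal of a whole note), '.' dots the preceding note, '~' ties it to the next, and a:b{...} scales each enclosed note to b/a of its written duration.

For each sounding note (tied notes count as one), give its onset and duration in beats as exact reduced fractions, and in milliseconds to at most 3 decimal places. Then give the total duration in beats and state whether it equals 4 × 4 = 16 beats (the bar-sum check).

1) 0.0ms=0b +314.136ms=1b
2) 314.136ms=1b +314.136ms=1b
3) 628.272ms=2b +628.272ms=2b
4) 1256.545ms=4b +942.408ms=3b
5) 2198.953ms=7b +314.136ms=1b
6) 2513.089ms=8b +1256.545ms=4b
7) 3769.634ms=12b +628.272ms=2b
8) 4397.906ms=14b +628.272ms=2b
Σ=16b of 16 (191bpm 4/4) — PASS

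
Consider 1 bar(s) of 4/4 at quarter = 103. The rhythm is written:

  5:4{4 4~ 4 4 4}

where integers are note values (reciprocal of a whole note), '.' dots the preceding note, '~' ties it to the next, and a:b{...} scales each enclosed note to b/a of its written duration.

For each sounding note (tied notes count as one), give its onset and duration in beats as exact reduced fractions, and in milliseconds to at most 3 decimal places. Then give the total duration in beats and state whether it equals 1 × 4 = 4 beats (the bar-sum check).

1) 0.0ms=0b +466.019ms=4/5b
2) 466.019ms=4/5b +932.039ms=8/5b
3) 1398.058ms=12/5b +466.019ms=4/5b
4) 1864.078ms=16/5b +466.019ms=4/5b
Σ=4b of 4 (103bpm 4/4) — PASS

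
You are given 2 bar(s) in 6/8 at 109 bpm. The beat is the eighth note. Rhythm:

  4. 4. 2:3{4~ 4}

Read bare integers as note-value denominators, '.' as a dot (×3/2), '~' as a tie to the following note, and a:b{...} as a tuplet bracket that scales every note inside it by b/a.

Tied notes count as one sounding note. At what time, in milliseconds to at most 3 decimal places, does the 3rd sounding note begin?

1. 0.0ms @ 0 + 1651.376ms (3)
2. 1651.376ms @ 3 + 1651.376ms (3)
3. 3302.752ms @ 6 + 3302.752ms (6)

note 3 onset = 6b = 3302.752ms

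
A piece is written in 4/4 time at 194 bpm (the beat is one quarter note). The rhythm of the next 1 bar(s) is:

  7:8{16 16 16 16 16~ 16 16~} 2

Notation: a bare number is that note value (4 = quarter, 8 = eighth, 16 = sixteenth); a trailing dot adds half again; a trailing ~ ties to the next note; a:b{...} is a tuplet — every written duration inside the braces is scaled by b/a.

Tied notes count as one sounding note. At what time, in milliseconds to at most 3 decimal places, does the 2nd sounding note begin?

1. 0.0ms @ 0 + 88.365ms (2/7)
2. 88.365ms @ 2/7 + 88.365ms (2/7)
3. 176.73ms @ 4/7 + 88.365ms (2/7)
4. 265.096ms @ 6/7 + 88.365ms (2/7)
5. 353.461ms @ 8/7 + 176.73ms (4/7)
6. 530.191ms @ 12/7 + 706.922ms (16/7)

note 2 onset = 2/7b = 88.365ms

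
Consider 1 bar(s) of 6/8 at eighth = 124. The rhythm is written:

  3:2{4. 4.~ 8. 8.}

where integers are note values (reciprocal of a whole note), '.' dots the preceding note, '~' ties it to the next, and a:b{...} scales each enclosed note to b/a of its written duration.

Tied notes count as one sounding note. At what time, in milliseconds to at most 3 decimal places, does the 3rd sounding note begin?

1. 0.0ms @ 0 + 967.742ms (2)
2. 967.742ms @ 2 + 1451.613ms (3)
3. 2419.355ms @ 5 + 483.871ms (1)

note 3 onset = 5b = 2419.355ms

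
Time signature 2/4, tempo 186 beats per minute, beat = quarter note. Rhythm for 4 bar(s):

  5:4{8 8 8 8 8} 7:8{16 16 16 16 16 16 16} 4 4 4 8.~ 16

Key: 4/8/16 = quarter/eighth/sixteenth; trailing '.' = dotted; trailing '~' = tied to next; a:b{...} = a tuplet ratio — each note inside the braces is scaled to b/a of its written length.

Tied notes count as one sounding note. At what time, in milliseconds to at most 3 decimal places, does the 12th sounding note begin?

note 12 onset = 26/7b = 1198.157ms

1. 0.0ms @ 0 + 129.032ms (2/5)
2. 129.032ms @ 2/5 + 129.032ms (2/5)
3. 258.065ms @ 4/5 + 129.032ms (2/5)
4. 387.097ms @ 6/5 + 129.032ms (2/5)
5. 516.129ms @ 8/5 + 129.032ms (2/5)
6. 645.161ms @ 2 + 92.166ms (2/7)
7. 737.327ms @ 16/7 + 92.166ms (2/7)
8. 829.493ms @ 18/7 + 92.166ms (2/7)
9. 921.659ms @ 20/7 + 92.166ms (2/7)
10. 1013.825ms @ 22/7 + 92.166ms (2/7)
11. 1105.991ms @ 24/7 + 92.166ms (2/7)
12. 1198.157ms @ 26/7 + 92.166ms (2/7)
13. 1290.323ms @ 4 + 322.581ms (1)
14. 1612.903ms @ 5 + 322.581ms (1)
15. 1935.484ms @ 6 + 322.581ms (1)
16. 2258.065ms @ 7 + 322.581ms (1)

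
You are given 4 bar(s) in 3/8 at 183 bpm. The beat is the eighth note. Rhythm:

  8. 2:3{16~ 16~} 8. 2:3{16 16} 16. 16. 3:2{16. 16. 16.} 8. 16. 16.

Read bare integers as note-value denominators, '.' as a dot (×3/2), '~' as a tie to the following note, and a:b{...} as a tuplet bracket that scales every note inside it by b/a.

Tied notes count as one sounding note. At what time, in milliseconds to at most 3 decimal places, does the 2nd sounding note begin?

note 2 onset = 3/2b = 491.803ms

1. 0.0ms @ 0 + 491.803ms (3/2)
2. 491.803ms @ 3/2 + 983.607ms (3)
3. 1475.41ms @ 9/2 + 245.902ms (3/4)
4. 1721.311ms @ 21/4 + 245.902ms (3/4)
5. 1967.213ms @ 6 + 245.902ms (3/4)
6. 2213.115ms @ 27/4 + 245.902ms (3/4)
7. 2459.016ms @ 15/2 + 163.934ms (1/2)
8. 2622.951ms @ 8 + 163.934ms (1/2)
9. 2786.885ms @ 17/2 + 163.934ms (1/2)
10. 2950.82ms @ 9 + 491.803ms (3/2)
11. 3442.623ms @ 21/2 + 245.902ms (3/4)
12. 3688.525ms @ 45/4 + 245.902ms (3/4)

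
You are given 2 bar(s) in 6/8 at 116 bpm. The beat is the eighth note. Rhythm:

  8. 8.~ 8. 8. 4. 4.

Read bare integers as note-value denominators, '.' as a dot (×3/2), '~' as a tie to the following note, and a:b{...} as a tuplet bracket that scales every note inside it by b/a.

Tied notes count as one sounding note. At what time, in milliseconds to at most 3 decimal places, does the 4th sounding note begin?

note 4 onset = 6b = 3103.448ms

1. 0.0ms @ 0 + 775.862ms (3/2)
2. 775.862ms @ 3/2 + 1551.724ms (3)
3. 2327.586ms @ 9/2 + 775.862ms (3/2)
4. 3103.448ms @ 6 + 1551.724ms (3)
5. 4655.172ms @ 9 + 1551.724ms (3)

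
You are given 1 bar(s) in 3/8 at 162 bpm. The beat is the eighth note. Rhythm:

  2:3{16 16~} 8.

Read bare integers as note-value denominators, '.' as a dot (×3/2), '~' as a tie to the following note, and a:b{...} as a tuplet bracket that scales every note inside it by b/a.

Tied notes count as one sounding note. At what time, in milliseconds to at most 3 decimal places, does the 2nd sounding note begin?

note 2 onset = 3/4b = 277.778ms

1. 0.0ms @ 0 + 277.778ms (3/4)
2. 277.778ms @ 3/4 + 833.333ms (9/4)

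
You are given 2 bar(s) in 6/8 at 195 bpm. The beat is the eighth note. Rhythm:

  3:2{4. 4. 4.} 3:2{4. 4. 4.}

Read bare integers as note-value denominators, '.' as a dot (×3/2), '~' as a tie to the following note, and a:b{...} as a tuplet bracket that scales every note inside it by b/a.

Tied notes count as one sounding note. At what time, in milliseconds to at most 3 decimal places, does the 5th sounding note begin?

note 5 onset = 8b = 2461.538ms

1. 0.0ms @ 0 + 615.385ms (2)
2. 615.385ms @ 2 + 615.385ms (2)
3. 1230.769ms @ 4 + 615.385ms (2)
4. 1846.154ms @ 6 + 615.385ms (2)
5. 2461.538ms @ 8 + 615.385ms (2)
6. 3076.923ms @ 10 + 615.385ms (2)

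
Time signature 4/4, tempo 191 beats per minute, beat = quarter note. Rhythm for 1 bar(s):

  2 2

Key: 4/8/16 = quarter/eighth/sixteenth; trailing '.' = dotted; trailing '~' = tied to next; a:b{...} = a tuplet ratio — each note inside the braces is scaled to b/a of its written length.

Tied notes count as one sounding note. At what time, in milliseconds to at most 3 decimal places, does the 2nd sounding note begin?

1. 0.0ms @ 0 + 628.272ms (2)
2. 628.272ms @ 2 + 628.272ms (2)

note 2 onset = 2b = 628.272ms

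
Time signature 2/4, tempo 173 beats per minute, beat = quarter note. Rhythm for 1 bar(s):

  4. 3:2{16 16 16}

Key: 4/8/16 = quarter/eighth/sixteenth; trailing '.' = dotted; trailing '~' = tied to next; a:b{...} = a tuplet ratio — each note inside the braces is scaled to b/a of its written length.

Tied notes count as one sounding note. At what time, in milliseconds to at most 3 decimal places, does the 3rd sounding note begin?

note 3 onset = 5/3b = 578.035ms

1. 0.0ms @ 0 + 520.231ms (3/2)
2. 520.231ms @ 3/2 + 57.803ms (1/6)
3. 578.035ms @ 5/3 + 57.803ms (1/6)
4. 635.838ms @ 11/6 + 57.803ms (1/6)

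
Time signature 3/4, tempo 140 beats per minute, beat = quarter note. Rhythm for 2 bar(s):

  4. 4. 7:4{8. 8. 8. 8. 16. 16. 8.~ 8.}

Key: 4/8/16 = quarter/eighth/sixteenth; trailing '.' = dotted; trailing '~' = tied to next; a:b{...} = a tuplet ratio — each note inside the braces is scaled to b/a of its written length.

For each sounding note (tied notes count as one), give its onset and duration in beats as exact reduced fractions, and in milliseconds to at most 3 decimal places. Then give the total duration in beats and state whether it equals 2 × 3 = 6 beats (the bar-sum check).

1) 0.0ms=0b +642.857ms=3/2b
2) 642.857ms=3/2b +642.857ms=3/2b
3) 1285.714ms=3b +183.673ms=3/7b
4) 1469.388ms=24/7b +183.673ms=3/7b
5) 1653.061ms=27/7b +183.673ms=3/7b
6) 1836.735ms=30/7b +183.673ms=3/7b
7) 2020.408ms=33/7b +91.837ms=3/14b
8) 2112.245ms=69/14b +91.837ms=3/14b
9) 2204.082ms=36/7b +367.347ms=6/7b
Σ=6b of 6 (140bpm 3/4) — PASS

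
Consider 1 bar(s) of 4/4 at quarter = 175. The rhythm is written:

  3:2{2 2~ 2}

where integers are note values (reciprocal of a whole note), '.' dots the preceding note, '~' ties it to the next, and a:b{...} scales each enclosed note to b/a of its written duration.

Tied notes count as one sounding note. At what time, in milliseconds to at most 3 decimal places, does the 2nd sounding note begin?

1. 0.0ms @ 0 + 457.143ms (4/3)
2. 457.143ms @ 4/3 + 914.286ms (8/3)

note 2 onset = 4/3b = 457.143ms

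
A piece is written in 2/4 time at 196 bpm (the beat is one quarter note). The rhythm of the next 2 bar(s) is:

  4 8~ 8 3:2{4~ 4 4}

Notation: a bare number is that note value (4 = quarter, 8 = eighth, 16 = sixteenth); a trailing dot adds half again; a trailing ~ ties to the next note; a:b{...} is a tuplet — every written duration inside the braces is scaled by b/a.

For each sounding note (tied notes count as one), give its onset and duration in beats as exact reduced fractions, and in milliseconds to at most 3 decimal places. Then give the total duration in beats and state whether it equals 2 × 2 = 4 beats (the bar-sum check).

1) 0.0ms=0b +306.122ms=1b
2) 306.122ms=1b +306.122ms=1b
3) 612.245ms=2b +408.163ms=4/3b
4) 1020.408ms=10/3b +204.082ms=2/3b
Σ=4b of 4 (196bpm 2/4) — PASS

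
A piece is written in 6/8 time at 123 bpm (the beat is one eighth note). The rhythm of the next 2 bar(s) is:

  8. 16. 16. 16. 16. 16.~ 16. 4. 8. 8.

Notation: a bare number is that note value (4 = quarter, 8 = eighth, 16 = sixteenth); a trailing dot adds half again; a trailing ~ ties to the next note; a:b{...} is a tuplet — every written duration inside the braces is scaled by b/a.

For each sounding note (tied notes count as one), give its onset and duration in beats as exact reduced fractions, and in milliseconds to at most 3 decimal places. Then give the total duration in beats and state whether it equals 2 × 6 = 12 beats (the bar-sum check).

1) 0.0ms=0b +731.707ms=3/2b
2) 731.707ms=3/2b +365.854ms=3/4b
3) 1097.561ms=9/4b +365.854ms=3/4b
4) 1463.415ms=3b +365.854ms=3/4b
5) 1829.268ms=15/4b +365.854ms=3/4b
6) 2195.122ms=9/2b +731.707ms=3/2b
7) 2926.829ms=6b +1463.415ms=3b
8) 4390.244ms=9b +731.707ms=3/2b
9) 5121.951ms=21/2b +731.707ms=3/2b
Σ=12b of 12 (123bpm 6/8) — PASS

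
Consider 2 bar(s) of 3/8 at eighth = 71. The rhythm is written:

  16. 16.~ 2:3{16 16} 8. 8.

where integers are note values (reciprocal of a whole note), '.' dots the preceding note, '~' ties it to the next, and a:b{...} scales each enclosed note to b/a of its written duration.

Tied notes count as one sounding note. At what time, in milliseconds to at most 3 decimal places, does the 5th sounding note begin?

1. 0.0ms @ 0 + 633.803ms (3/4)
2. 633.803ms @ 3/4 + 1267.606ms (3/2)
3. 1901.408ms @ 9/4 + 633.803ms (3/4)
4. 2535.211ms @ 3 + 1267.606ms (3/2)
5. 3802.817ms @ 9/2 + 1267.606ms (3/2)

note 5 onset = 9/2b = 3802.817ms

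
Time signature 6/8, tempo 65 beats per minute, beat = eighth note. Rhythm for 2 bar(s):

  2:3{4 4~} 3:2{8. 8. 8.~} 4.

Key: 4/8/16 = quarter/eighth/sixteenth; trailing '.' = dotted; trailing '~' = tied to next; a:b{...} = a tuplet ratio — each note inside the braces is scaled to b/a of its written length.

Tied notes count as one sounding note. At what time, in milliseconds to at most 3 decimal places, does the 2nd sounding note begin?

note 2 onset = 3b = 2769.231ms

1. 0.0ms @ 0 + 2769.231ms (3)
2. 2769.231ms @ 3 + 3692.308ms (4)
3. 6461.538ms @ 7 + 923.077ms (1)
4. 7384.615ms @ 8 + 3692.308ms (4)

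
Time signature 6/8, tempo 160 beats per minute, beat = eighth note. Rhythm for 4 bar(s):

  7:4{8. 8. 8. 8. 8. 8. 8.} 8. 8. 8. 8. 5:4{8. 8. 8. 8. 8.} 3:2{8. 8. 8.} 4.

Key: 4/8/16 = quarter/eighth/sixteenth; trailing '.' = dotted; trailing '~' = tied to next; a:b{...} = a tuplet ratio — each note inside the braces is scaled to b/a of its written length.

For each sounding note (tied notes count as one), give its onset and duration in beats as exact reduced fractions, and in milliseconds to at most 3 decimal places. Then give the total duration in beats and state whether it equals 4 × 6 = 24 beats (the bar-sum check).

1) 0.0ms=0b +321.429ms=6/7b
2) 321.429ms=6/7b +321.429ms=6/7b
3) 642.857ms=12/7b +321.429ms=6/7b
4) 964.286ms=18/7b +321.429ms=6/7b
5) 1285.714ms=24/7b +321.429ms=6/7b
6) 1607.143ms=30/7b +321.429ms=6/7b
7) 1928.571ms=36/7b +321.429ms=6/7b
8) 2250.0ms=6b +562.5ms=3/2b
9) 2812.5ms=15/2b +562.5ms=3/2b
10) 3375.0ms=9b +562.5ms=3/2b
11) 3937.5ms=21/2b +562.5ms=3/2b
12) 4500.0ms=12b +450.0ms=6/5b
13) 4950.0ms=66/5b +450.0ms=6/5b
14) 5400.0ms=72/5b +450.0ms=6/5b
15) 5850.0ms=78/5b +450.0ms=6/5b
16) 6300.0ms=84/5b +450.0ms=6/5b
17) 6750.0ms=18b +375.0ms=1b
18) 7125.0ms=19b +375.0ms=1b
19) 7500.0ms=20b +375.0ms=1b
20) 7875.0ms=21b +1125.0ms=3b
Σ=24b of 24 (160bpm 6/8) — PASS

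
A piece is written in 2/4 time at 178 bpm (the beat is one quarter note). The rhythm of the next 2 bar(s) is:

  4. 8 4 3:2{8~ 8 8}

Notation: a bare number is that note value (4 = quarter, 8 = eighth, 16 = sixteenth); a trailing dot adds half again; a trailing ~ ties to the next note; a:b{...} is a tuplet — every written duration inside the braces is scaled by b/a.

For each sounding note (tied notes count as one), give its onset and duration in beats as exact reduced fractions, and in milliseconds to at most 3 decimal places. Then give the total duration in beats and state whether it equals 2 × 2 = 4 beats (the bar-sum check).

1) 0.0ms=0b +505.618ms=3/2b
2) 505.618ms=3/2b +168.539ms=1/2b
3) 674.157ms=2b +337.079ms=1b
4) 1011.236ms=3b +224.719ms=2/3b
5) 1235.955ms=11/3b +112.36ms=1/3b
Σ=4b of 4 (178bpm 2/4) — PASS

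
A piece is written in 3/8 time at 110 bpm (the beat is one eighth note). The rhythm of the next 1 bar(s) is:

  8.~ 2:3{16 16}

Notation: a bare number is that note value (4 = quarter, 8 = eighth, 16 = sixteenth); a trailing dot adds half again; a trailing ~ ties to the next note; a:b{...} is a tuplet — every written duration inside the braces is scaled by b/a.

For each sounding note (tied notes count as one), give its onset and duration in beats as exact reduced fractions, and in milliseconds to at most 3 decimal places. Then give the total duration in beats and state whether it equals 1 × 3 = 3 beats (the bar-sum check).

1) 0.0ms=0b +1227.273ms=9/4b
2) 1227.273ms=9/4b +409.091ms=3/4b
Σ=3b of 3 (110bpm 3/8) — PASS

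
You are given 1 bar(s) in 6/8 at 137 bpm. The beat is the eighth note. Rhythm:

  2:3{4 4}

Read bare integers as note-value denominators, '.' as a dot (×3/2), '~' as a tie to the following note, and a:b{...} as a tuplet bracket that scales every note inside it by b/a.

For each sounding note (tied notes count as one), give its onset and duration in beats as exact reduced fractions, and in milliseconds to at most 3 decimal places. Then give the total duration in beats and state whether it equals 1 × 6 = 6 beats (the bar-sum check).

1) 0.0ms=0b +1313.869ms=3b
2) 1313.869ms=3b +1313.869ms=3b
Σ=6b of 6 (137bpm 6/8) — PASS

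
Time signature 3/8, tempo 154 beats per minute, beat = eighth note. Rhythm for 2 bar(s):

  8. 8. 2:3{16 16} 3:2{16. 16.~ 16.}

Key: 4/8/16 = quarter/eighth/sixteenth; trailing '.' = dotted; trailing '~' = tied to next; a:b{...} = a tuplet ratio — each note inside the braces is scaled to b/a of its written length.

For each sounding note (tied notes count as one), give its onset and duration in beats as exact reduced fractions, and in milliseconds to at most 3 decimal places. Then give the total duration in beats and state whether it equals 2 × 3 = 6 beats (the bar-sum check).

1) 0.0ms=0b +584.416ms=3/2b
2) 584.416ms=3/2b +584.416ms=3/2b
3) 1168.831ms=3b +292.208ms=3/4b
4) 1461.039ms=15/4b +292.208ms=3/4b
5) 1753.247ms=9/2b +194.805ms=1/2b
6) 1948.052ms=5b +389.61ms=1b
Σ=6b of 6 (154bpm 3/8) — PASS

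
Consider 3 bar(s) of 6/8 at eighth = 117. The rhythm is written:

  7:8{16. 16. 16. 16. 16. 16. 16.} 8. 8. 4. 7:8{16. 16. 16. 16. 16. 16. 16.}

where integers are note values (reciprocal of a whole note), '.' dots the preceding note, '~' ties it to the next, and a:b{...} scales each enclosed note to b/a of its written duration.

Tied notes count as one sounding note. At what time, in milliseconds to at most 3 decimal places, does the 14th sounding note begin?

1. 0.0ms @ 0 + 439.56ms (6/7)
2. 439.56ms @ 6/7 + 439.56ms (6/7)
3. 879.121ms @ 12/7 + 439.56ms (6/7)
4. 1318.681ms @ 18/7 + 439.56ms (6/7)
5. 1758.242ms @ 24/7 + 439.56ms (6/7)
6. 2197.802ms @ 30/7 + 439.56ms (6/7)
7. 2637.363ms @ 36/7 + 439.56ms (6/7)
8. 3076.923ms @ 6 + 769.231ms (3/2)
9. 3846.154ms @ 15/2 + 769.231ms (3/2)
10. 4615.385ms @ 9 + 1538.462ms (3)
11. 6153.846ms @ 12 + 439.56ms (6/7)
12. 6593.407ms @ 90/7 + 439.56ms (6/7)
13. 7032.967ms @ 96/7 + 439.56ms (6/7)
14. 7472.527ms @ 102/7 + 439.56ms (6/7)
15. 7912.088ms @ 108/7 + 439.56ms (6/7)
16. 8351.648ms @ 114/7 + 439.56ms (6/7)
17. 8791.209ms @ 120/7 + 439.56ms (6/7)

note 14 onset = 102/7b = 7472.527ms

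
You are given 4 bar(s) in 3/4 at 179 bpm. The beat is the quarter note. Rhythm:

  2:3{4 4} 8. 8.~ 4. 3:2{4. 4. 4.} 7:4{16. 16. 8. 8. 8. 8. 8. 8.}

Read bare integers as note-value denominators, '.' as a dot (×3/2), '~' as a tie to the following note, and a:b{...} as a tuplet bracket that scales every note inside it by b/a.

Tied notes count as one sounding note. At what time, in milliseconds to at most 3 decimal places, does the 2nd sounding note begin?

1. 0.0ms @ 0 + 502.793ms (3/2)
2. 502.793ms @ 3/2 + 502.793ms (3/2)
3. 1005.587ms @ 3 + 251.397ms (3/4)
4. 1256.983ms @ 15/4 + 754.19ms (9/4)
5. 2011.173ms @ 6 + 335.196ms (1)
6. 2346.369ms @ 7 + 335.196ms (1)
7. 2681.564ms @ 8 + 335.196ms (1)
8. 3016.76ms @ 9 + 71.828ms (3/14)
9. 3088.587ms @ 129/14 + 71.828ms (3/14)
10. 3160.415ms @ 66/7 + 143.655ms (3/7)
11. 3304.07ms @ 69/7 + 143.655ms (3/7)
12. 3447.725ms @ 72/7 + 143.655ms (3/7)
13. 3591.381ms @ 75/7 + 143.655ms (3/7)
14. 3735.036ms @ 78/7 + 143.655ms (3/7)
15. 3878.691ms @ 81/7 + 143.655ms (3/7)

note 2 onset = 3/2b = 502.793ms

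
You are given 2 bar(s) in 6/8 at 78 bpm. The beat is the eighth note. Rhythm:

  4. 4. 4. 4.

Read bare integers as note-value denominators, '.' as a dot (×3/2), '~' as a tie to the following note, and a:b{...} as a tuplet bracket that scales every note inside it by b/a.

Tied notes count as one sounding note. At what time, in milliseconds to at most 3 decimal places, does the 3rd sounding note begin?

note 3 onset = 6b = 4615.385ms

1. 0.0ms @ 0 + 2307.692ms (3)
2. 2307.692ms @ 3 + 2307.692ms (3)
3. 4615.385ms @ 6 + 2307.692ms (3)
4. 6923.077ms @ 9 + 2307.692ms (3)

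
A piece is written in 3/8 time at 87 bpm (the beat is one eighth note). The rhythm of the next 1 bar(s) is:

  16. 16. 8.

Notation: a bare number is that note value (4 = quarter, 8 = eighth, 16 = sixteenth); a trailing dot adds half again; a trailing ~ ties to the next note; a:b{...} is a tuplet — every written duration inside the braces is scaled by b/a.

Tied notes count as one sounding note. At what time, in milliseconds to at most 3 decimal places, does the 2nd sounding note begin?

note 2 onset = 3/4b = 517.241ms

1. 0.0ms @ 0 + 517.241ms (3/4)
2. 517.241ms @ 3/4 + 517.241ms (3/4)
3. 1034.483ms @ 3/2 + 1034.483ms (3/2)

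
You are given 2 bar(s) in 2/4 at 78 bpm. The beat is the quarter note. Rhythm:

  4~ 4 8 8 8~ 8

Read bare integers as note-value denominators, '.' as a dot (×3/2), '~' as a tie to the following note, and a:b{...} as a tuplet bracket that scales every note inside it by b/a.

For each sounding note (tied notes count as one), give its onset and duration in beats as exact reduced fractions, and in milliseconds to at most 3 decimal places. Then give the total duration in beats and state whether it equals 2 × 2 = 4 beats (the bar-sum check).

1) 0.0ms=0b +1538.462ms=2b
2) 1538.462ms=2b +384.615ms=1/2b
3) 1923.077ms=5/2b +384.615ms=1/2b
4) 2307.692ms=3b +769.231ms=1b
Σ=4b of 4 (78bpm 2/4) — PASS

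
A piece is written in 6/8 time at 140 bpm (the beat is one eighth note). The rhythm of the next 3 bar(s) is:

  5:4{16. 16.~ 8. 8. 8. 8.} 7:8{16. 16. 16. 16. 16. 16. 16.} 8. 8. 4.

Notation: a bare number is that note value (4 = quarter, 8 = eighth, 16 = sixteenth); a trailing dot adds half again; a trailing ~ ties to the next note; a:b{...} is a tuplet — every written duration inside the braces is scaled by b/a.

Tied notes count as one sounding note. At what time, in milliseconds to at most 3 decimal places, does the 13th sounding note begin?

note 13 onset = 12b = 5142.857ms

1. 0.0ms @ 0 + 257.143ms (3/5)
2. 257.143ms @ 3/5 + 771.429ms (9/5)
3. 1028.571ms @ 12/5 + 514.286ms (6/5)
4. 1542.857ms @ 18/5 + 514.286ms (6/5)
5. 2057.143ms @ 24/5 + 514.286ms (6/5)
6. 2571.429ms @ 6 + 367.347ms (6/7)
7. 2938.776ms @ 48/7 + 367.347ms (6/7)
8. 3306.122ms @ 54/7 + 367.347ms (6/7)
9. 3673.469ms @ 60/7 + 367.347ms (6/7)
10. 4040.816ms @ 66/7 + 367.347ms (6/7)
11. 4408.163ms @ 72/7 + 367.347ms (6/7)
12. 4775.51ms @ 78/7 + 367.347ms (6/7)
13. 5142.857ms @ 12 + 642.857ms (3/2)
14. 5785.714ms @ 27/2 + 642.857ms (3/2)
15. 6428.571ms @ 15 + 1285.714ms (3)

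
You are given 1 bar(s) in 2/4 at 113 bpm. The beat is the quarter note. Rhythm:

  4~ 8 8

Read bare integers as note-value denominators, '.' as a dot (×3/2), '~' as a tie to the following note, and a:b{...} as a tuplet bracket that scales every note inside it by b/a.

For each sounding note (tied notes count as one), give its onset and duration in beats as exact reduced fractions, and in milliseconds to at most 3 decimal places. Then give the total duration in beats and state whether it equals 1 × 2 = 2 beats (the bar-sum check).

1) 0.0ms=0b +796.46ms=3/2b
2) 796.46ms=3/2b +265.487ms=1/2b
Σ=2b of 2 (113bpm 2/4) — PASS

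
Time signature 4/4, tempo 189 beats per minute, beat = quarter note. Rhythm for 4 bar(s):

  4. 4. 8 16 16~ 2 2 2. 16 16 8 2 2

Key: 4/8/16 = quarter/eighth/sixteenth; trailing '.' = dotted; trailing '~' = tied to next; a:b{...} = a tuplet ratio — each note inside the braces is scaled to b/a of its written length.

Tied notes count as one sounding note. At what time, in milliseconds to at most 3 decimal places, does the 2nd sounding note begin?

note 2 onset = 3/2b = 476.19ms

1. 0.0ms @ 0 + 476.19ms (3/2)
2. 476.19ms @ 3/2 + 476.19ms (3/2)
3. 952.381ms @ 3 + 158.73ms (1/2)
4. 1111.111ms @ 7/2 + 79.365ms (1/4)
5. 1190.476ms @ 15/4 + 714.286ms (9/4)
6. 1904.762ms @ 6 + 634.921ms (2)
7. 2539.683ms @ 8 + 952.381ms (3)
8. 3492.063ms @ 11 + 79.365ms (1/4)
9. 3571.429ms @ 45/4 + 79.365ms (1/4)
10. 3650.794ms @ 23/2 + 158.73ms (1/2)
11. 3809.524ms @ 12 + 634.921ms (2)
12. 4444.444ms @ 14 + 634.921ms (2)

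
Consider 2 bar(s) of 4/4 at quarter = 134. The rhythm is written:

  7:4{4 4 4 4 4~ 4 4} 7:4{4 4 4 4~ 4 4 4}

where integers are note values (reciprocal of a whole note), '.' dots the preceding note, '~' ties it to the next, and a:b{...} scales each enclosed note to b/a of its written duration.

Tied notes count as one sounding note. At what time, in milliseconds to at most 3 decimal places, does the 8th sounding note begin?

note 8 onset = 32/7b = 2046.908ms

1. 0.0ms @ 0 + 255.864ms (4/7)
2. 255.864ms @ 4/7 + 255.864ms (4/7)
3. 511.727ms @ 8/7 + 255.864ms (4/7)
4. 767.591ms @ 12/7 + 255.864ms (4/7)
5. 1023.454ms @ 16/7 + 511.727ms (8/7)
6. 1535.181ms @ 24/7 + 255.864ms (4/7)
7. 1791.045ms @ 4 + 255.864ms (4/7)
8. 2046.908ms @ 32/7 + 255.864ms (4/7)
9. 2302.772ms @ 36/7 + 255.864ms (4/7)
10. 2558.635ms @ 40/7 + 511.727ms (8/7)
11. 3070.362ms @ 48/7 + 255.864ms (4/7)
12. 3326.226ms @ 52/7 + 255.864ms (4/7)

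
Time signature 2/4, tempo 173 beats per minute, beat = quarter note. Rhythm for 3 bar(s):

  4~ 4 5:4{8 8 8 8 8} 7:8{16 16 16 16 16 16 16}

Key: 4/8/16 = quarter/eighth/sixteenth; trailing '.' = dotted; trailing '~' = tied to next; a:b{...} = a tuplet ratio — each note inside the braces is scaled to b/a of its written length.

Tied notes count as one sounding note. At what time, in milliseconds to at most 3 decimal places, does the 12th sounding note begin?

note 12 onset = 38/7b = 1882.742ms

1. 0.0ms @ 0 + 693.642ms (2)
2. 693.642ms @ 2 + 138.728ms (2/5)
3. 832.37ms @ 12/5 + 138.728ms (2/5)
4. 971.098ms @ 14/5 + 138.728ms (2/5)
5. 1109.827ms @ 16/5 + 138.728ms (2/5)
6. 1248.555ms @ 18/5 + 138.728ms (2/5)
7. 1387.283ms @ 4 + 99.092ms (2/7)
8. 1486.375ms @ 30/7 + 99.092ms (2/7)
9. 1585.467ms @ 32/7 + 99.092ms (2/7)
10. 1684.558ms @ 34/7 + 99.092ms (2/7)
11. 1783.65ms @ 36/7 + 99.092ms (2/7)
12. 1882.742ms @ 38/7 + 99.092ms (2/7)
13. 1981.833ms @ 40/7 + 99.092ms (2/7)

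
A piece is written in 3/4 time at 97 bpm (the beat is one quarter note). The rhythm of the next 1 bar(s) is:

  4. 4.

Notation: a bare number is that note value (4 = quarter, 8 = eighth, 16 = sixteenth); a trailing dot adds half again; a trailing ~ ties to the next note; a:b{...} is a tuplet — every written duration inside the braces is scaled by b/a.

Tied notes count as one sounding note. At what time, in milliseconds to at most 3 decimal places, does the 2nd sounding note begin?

1. 0.0ms @ 0 + 927.835ms (3/2)
2. 927.835ms @ 3/2 + 927.835ms (3/2)

note 2 onset = 3/2b = 927.835ms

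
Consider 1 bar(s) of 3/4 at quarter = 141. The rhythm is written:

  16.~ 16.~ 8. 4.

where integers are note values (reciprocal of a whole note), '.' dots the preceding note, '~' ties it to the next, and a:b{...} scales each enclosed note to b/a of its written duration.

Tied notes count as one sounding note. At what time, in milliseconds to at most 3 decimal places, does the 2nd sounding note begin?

1. 0.0ms @ 0 + 638.298ms (3/2)
2. 638.298ms @ 3/2 + 638.298ms (3/2)

note 2 onset = 3/2b = 638.298ms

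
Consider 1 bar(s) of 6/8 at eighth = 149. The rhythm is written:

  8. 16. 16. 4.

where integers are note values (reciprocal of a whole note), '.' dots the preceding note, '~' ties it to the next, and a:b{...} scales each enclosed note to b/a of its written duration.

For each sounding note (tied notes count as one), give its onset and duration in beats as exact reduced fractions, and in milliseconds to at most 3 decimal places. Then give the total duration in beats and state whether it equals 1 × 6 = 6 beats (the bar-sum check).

1) 0.0ms=0b +604.027ms=3/2b
2) 604.027ms=3/2b +302.013ms=3/4b
3) 906.04ms=9/4b +302.013ms=3/4b
4) 1208.054ms=3b +1208.054ms=3b
Σ=6b of 6 (149bpm 6/8) — PASS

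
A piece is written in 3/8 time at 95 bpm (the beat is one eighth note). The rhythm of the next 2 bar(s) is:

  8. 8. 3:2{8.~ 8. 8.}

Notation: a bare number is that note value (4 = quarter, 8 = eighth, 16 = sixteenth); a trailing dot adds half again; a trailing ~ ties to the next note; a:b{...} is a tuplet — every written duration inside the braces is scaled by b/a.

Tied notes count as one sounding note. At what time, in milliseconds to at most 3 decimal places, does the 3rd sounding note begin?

1. 0.0ms @ 0 + 947.368ms (3/2)
2. 947.368ms @ 3/2 + 947.368ms (3/2)
3. 1894.737ms @ 3 + 1263.158ms (2)
4. 3157.895ms @ 5 + 631.579ms (1)

note 3 onset = 3b = 1894.737ms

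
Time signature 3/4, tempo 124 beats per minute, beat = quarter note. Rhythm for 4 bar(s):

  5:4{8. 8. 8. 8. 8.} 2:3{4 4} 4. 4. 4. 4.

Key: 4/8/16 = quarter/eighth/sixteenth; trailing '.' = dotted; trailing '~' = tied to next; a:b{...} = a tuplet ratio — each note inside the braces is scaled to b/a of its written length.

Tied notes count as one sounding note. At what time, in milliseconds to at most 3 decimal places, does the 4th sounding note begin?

note 4 onset = 9/5b = 870.968ms

1. 0.0ms @ 0 + 290.323ms (3/5)
2. 290.323ms @ 3/5 + 290.323ms (3/5)
3. 580.645ms @ 6/5 + 290.323ms (3/5)
4. 870.968ms @ 9/5 + 290.323ms (3/5)
5. 1161.29ms @ 12/5 + 290.323ms (3/5)
6. 1451.613ms @ 3 + 725.806ms (3/2)
7. 2177.419ms @ 9/2 + 725.806ms (3/2)
8. 2903.226ms @ 6 + 725.806ms (3/2)
9. 3629.032ms @ 15/2 + 725.806ms (3/2)
10. 4354.839ms @ 9 + 725.806ms (3/2)
11. 5080.645ms @ 21/2 + 725.806ms (3/2)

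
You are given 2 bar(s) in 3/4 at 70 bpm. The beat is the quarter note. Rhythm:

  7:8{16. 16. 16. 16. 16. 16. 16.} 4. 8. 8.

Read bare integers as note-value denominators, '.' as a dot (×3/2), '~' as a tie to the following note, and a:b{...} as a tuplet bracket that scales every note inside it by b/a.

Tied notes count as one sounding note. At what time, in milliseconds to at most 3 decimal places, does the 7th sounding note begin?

note 7 onset = 18/7b = 2204.082ms

1. 0.0ms @ 0 + 367.347ms (3/7)
2. 367.347ms @ 3/7 + 367.347ms (3/7)
3. 734.694ms @ 6/7 + 367.347ms (3/7)
4. 1102.041ms @ 9/7 + 367.347ms (3/7)
5. 1469.388ms @ 12/7 + 367.347ms (3/7)
6. 1836.735ms @ 15/7 + 367.347ms (3/7)
7. 2204.082ms @ 18/7 + 367.347ms (3/7)
8. 2571.429ms @ 3 + 1285.714ms (3/2)
9. 3857.143ms @ 9/2 + 642.857ms (3/4)
10. 4500.0ms @ 21/4 + 642.857ms (3/4)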